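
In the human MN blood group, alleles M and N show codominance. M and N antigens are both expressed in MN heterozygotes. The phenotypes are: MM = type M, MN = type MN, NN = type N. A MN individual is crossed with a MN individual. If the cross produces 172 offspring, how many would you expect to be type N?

Punnett square for MN × MN:
Offspring genotypes: 1 MM, 2 MN, 1 NN
Phenotype counts: 1 type M, 2 type MN, 1 type N
type N: 1 out of 4 → fraction 1/4
Expected count = 1/4 × 172 = 43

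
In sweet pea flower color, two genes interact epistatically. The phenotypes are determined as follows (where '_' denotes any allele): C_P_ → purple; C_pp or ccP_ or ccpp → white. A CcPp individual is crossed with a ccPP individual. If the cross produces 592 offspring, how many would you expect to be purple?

Cross: CcPp × ccPP — consider each gene separately:
C gene: Cc × cc → 2 Cc, 2 cc → 2 C_ : 2 cc (out of 4)
P gene: Pp × PP → 2 PP, 2 Pp → 4 P_ (out of 4)
Genotype classes (out of 4 × 4 = 16): C_P_ = 2×4 = 8; ccP_ = 2×4 = 8
Apply the phenotype rules: C_P_ (8) → purple; ccP_ (8) → white
Phenotype counts (out of 16): 8 purple, 8 white
purple: 8 out of 16 → fraction 1/2
Expected count = 1/2 × 592 = 296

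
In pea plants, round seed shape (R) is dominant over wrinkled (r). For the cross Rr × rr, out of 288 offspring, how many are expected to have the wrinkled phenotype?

Punnett square for Rr × rr:
Offspring genotypes: 2 Rr, 2 rr
Total offspring: 4
Count with target: 2
Probability: 2/4 = 1/2
Expected count = 1/2 × 288 = 144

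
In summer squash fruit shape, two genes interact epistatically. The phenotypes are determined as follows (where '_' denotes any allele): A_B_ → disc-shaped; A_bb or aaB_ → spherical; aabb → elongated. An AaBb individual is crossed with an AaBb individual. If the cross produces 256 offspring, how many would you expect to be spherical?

Cross: AaBb × AaBb — consider each gene separately:
A gene: Aa × Aa → 1 AA, 2 Aa, 1 aa → 3 A_ : 1 aa (out of 4)
B gene: Bb × Bb → 1 BB, 2 Bb, 1 bb → 3 B_ : 1 bb (out of 4)
Genotype classes (out of 4 × 4 = 16): A_B_ = 3×3 = 9; A_bb = 3×1 = 3; aaB_ = 1×3 = 3; aabb = 1×1 = 1
Apply the phenotype rules: A_B_ (9) → disc-shaped; A_bb (3) + aaB_ (3) → spherical; aabb (1) → elongated
Phenotype counts (out of 16): 9 disc-shaped, 6 spherical, 1 elongated
spherical: 6 out of 16 → fraction 3/8
Expected count = 3/8 × 256 = 96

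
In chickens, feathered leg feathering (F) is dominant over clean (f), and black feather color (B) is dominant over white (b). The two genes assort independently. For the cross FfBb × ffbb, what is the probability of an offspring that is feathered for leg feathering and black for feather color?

Dihybrid cross FfBb × ffbb — consider each gene separately:
leg feathering: Ff × ff → 2 Ff, 2 ff → 2 F_ : 2 ff (out of 4)
feather color: Bb × bb → 2 Bb, 2 bb → 2 B_ : 2 bb (out of 4)
Looking for: feathered (F_) and black (B_)
P(feathered) = 2/4, P(black) = 2/4
P(both) = 2/4 × 2/4 = 4/16 = 1/4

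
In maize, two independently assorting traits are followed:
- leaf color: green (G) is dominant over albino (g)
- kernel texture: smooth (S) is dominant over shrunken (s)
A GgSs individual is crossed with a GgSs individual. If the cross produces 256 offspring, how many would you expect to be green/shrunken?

Dihybrid cross GgSs × GgSs — consider each gene separately:
leaf color: Gg × Gg → 1 GG, 2 Gg, 1 gg → 3 G_ : 1 gg (out of 4)
kernel texture: Ss × Ss → 1 SS, 2 Ss, 1 ss → 3 S_ : 1 ss (out of 4)
Combine (counts out of 4 × 4 = 16): green/smooth (G_S_) = 3×3 = 9; green/shrunken (G_ss) = 3×1 = 3; albino/smooth (ggS_) = 1×3 = 3; albino/shrunken (ggss) = 1×1 = 1
Phenotype counts (out of 16): 9 green/smooth, 3 green/shrunken, 3 albino/smooth, 1 albino/shrunken
green/shrunken: 3 out of 16 → fraction 3/16
Expected count = 3/16 × 256 = 48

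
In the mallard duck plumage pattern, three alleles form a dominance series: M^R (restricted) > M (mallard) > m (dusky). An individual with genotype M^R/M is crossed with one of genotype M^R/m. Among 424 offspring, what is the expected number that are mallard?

Cross: M^R/M × M^R/m
Allele dominance: M^R > M > m
Offspring genotypes: 1 M^R/M^R, 1 M^R/m, 1 M^R/M, 1 M/m
Phenotype counts: 3 restricted, 1 mallard
mallard: 1 out of 4 → fraction 1/4
Expected count = 1/4 × 424 = 106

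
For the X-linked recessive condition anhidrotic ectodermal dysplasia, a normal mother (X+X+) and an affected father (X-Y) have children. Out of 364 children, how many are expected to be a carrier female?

Cross: X+X+ × X-Y
Offspring: 2 X+X-, 2 X+Y
Probability of a carrier female: 2/4 = 1/2
Expected count = 1/2 × 364 = 182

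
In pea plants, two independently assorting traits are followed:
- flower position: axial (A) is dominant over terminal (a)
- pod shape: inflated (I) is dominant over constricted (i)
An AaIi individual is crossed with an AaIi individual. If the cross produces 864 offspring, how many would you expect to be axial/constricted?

Dihybrid cross AaIi × AaIi — consider each gene separately:
flower position: Aa × Aa → 1 AA, 2 Aa, 1 aa → 3 A_ : 1 aa (out of 4)
pod shape: Ii × Ii → 1 II, 2 Ii, 1 ii → 3 I_ : 1 ii (out of 4)
Combine (counts out of 4 × 4 = 16): axial/inflated (A_I_) = 3×3 = 9; axial/constricted (A_ii) = 3×1 = 3; terminal/inflated (aaI_) = 1×3 = 3; terminal/constricted (aaii) = 1×1 = 1
Phenotype counts (out of 16): 9 axial/inflated, 3 axial/constricted, 3 terminal/inflated, 1 terminal/constricted
axial/constricted: 3 out of 16 → fraction 3/16
Expected count = 3/16 × 864 = 162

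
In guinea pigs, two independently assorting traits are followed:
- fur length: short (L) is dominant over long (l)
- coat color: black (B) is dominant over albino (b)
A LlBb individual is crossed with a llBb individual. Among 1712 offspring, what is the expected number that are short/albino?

Dihybrid cross LlBb × llBb — consider each gene separately:
fur length: Ll × ll → 2 Ll, 2 ll → 2 L_ : 2 ll (out of 4)
coat color: Bb × Bb → 1 BB, 2 Bb, 1 bb → 3 B_ : 1 bb (out of 4)
Combine (counts out of 4 × 4 = 16): short/black (L_B_) = 2×3 = 6; short/albino (L_bb) = 2×1 = 2; long/black (llB_) = 2×3 = 6; long/albino (llbb) = 2×1 = 2
Phenotype counts (out of 16): 6 short/black, 2 short/albino, 6 long/black, 2 long/albino
short/albino: 2 out of 16 → fraction 1/8
Expected count = 1/8 × 1712 = 214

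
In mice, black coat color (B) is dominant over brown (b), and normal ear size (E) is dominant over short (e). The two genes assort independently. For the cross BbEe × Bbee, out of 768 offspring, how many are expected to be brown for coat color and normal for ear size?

Dihybrid cross BbEe × Bbee — consider each gene separately:
coat color: Bb × Bb → 1 BB, 2 Bb, 1 bb → 3 B_ : 1 bb (out of 4)
ear size: Ee × ee → 2 Ee, 2 ee → 2 E_ : 2 ee (out of 4)
Looking for: brown (bb) and normal (E_)
P(brown) = 1/4, P(normal) = 2/4
P(both) = 1/4 × 2/4 = 2/16 = 1/8
Expected count = 1/8 × 768 = 96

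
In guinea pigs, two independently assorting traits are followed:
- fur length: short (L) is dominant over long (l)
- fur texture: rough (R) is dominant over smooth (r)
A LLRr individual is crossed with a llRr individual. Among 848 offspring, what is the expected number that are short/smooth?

Dihybrid cross LLRr × llRr — consider each gene separately:
fur length: LL × ll → 4 Ll → 4 L_ (out of 4)
fur texture: Rr × Rr → 1 RR, 2 Rr, 1 rr → 3 R_ : 1 rr (out of 4)
Combine (counts out of 4 × 4 = 16): short/rough (L_R_) = 4×3 = 12; short/smooth (L_rr) = 4×1 = 4
Phenotype counts (out of 16): 12 short/rough, 4 short/smooth
short/smooth: 4 out of 16 → fraction 1/4
Expected count = 1/4 × 848 = 212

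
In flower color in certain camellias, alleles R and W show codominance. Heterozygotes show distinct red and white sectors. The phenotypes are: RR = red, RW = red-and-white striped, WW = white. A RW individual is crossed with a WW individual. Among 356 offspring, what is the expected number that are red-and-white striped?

Punnett square for RW × WW:
Offspring genotypes: 2 RW, 2 WW
Phenotype counts: 2 red-and-white striped, 2 white
red-and-white striped: 2 out of 4 → fraction 1/2
Expected count = 1/2 × 356 = 178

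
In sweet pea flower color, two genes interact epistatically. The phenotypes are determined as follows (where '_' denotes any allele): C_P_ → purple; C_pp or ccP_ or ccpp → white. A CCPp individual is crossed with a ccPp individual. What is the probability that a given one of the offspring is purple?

Cross: CCPp × ccPp — consider each gene separately:
C gene: CC × cc → 4 Cc → 4 C_ (out of 4)
P gene: Pp × Pp → 1 PP, 2 Pp, 1 pp → 3 P_ : 1 pp (out of 4)
Genotype classes (out of 4 × 4 = 16): C_P_ = 4×3 = 12; C_pp = 4×1 = 4
Apply the phenotype rules: C_P_ (12) → purple; C_pp (4) → white
Phenotype counts (out of 16): 12 purple, 4 white
purple: 12 out of 16
Probability: 12/16 = 3/4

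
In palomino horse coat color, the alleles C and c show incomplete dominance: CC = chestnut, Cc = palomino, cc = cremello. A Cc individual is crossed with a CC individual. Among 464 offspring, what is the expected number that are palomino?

Punnett square for Cc × CC:
Offspring genotypes: 2 CC, 2 Cc
Phenotype counts: 2 chestnut, 2 palomino
palomino: 2 out of 4 → fraction 1/2
Expected count = 1/2 × 464 = 232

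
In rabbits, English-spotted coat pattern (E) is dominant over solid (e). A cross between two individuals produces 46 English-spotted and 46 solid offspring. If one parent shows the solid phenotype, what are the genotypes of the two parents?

Observed offspring: 46 English-spotted, 46 solid
The observed ratio simplifies to 1:1. One parent shows solid, so its genotype must be ee. A 1:1 offspring split requires the other parent to be heterozygous (Ee).
Parent genotypes: ee × Ee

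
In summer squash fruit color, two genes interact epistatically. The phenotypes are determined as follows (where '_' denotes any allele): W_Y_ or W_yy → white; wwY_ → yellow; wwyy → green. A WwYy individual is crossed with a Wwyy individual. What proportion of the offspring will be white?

Cross: WwYy × Wwyy — consider each gene separately:
W gene: Ww × Ww → 1 WW, 2 Ww, 1 ww → 3 W_ : 1 ww (out of 4)
Y gene: Yy × yy → 2 Yy, 2 yy → 2 Y_ : 2 yy (out of 4)
Genotype classes (out of 4 × 4 = 16): W_Y_ = 3×2 = 6; W_yy = 3×2 = 6; wwY_ = 1×2 = 2; wwyy = 1×2 = 2
Apply the phenotype rules: W_Y_ (6) + W_yy (6) → white; wwY_ (2) → yellow; wwyy (2) → green
Phenotype counts (out of 16): 12 white, 2 yellow, 2 green
white: 12 out of 16
Probability: 12/16 = 3/4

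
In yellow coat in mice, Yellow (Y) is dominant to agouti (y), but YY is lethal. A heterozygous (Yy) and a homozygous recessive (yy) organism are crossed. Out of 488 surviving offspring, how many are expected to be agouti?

Cross: Yy × yy
Punnett square offspring (before lethality): 2 Yy, 2 yy
No YY offspring are produced in this cross.
agouti: 2 out of 4 → fraction 1/2
Expected count = 1/2 × 488 = 244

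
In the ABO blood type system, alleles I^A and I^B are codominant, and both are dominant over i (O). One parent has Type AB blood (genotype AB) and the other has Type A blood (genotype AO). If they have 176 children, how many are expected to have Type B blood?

Cross: AB × AO
Possible offspring genotypes: 1 AA, 1 AO, 1 AB, 1 BO
Blood type counts: 2 Type A, 1 Type AB, 1 Type B
Probability of Type B: 1/4
Expected count = 1/4 × 176 = 44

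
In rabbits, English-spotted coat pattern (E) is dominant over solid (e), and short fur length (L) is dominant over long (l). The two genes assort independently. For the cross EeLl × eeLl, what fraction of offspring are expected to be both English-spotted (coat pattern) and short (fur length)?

Dihybrid cross EeLl × eeLl — consider each gene separately:
coat pattern: Ee × ee → 2 Ee, 2 ee → 2 E_ : 2 ee (out of 4)
fur length: Ll × Ll → 1 LL, 2 Ll, 1 ll → 3 L_ : 1 ll (out of 4)
Looking for: English-spotted (E_) and short (L_)
P(English-spotted) = 2/4, P(short) = 3/4
P(both) = 2/4 × 3/4 = 6/16 = 3/8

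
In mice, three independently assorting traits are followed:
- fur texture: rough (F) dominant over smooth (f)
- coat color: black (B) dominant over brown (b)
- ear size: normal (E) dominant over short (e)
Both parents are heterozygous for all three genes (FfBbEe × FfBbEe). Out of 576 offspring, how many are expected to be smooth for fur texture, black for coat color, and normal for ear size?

Trihybrid cross: FfBbEe × FfBbEe
Each trait segregates independently with a 3:1 phenotypic ratio, so each gene contributes 3/4 (dominant) or 1/4 (recessive).
Target: smooth (fur texture), black (coat color), normal (ear size)
Probability = product of independent per-trait probabilities
= 1/4 × 3/4 × 3/4 = 9/64
Expected count = 9/64 × 576 = 81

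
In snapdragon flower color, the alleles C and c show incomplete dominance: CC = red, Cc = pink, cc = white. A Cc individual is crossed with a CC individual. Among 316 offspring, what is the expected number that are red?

Punnett square for Cc × CC:
Offspring genotypes: 2 CC, 2 Cc
Phenotype counts: 2 red, 2 pink
red: 2 out of 4 → fraction 1/2
Expected count = 1/2 × 316 = 158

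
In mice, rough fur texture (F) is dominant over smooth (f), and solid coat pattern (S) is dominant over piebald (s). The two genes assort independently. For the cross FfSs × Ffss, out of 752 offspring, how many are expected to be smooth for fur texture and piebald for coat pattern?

Dihybrid cross FfSs × Ffss — consider each gene separately:
fur texture: Ff × Ff → 1 FF, 2 Ff, 1 ff → 3 F_ : 1 ff (out of 4)
coat pattern: Ss × ss → 2 Ss, 2 ss → 2 S_ : 2 ss (out of 4)
Looking for: smooth (ff) and piebald (ss)
P(smooth) = 1/4, P(piebald) = 2/4
P(both) = 1/4 × 2/4 = 2/16 = 1/8
Expected count = 1/8 × 752 = 94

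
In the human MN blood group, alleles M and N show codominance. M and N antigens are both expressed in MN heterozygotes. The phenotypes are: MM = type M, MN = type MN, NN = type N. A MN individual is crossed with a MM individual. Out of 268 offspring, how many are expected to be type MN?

Punnett square for MN × MM:
Offspring genotypes: 2 MM, 2 MN
Phenotype counts: 2 type M, 2 type MN
type MN: 2 out of 4 → fraction 1/2
Expected count = 1/2 × 268 = 134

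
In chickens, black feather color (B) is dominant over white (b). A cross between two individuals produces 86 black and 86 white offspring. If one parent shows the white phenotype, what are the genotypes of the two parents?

Observed offspring: 86 black, 86 white
The observed ratio simplifies to 1:1. One parent shows white, so its genotype must be bb. A 1:1 offspring split requires the other parent to be heterozygous (Bb).
Parent genotypes: bb × Bb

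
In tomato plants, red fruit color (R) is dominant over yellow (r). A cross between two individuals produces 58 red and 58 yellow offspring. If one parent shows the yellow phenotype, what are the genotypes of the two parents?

Observed offspring: 58 red, 58 yellow
The observed ratio simplifies to 1:1. One parent shows yellow, so its genotype must be rr. A 1:1 offspring split requires the other parent to be heterozygous (Rr).
Parent genotypes: rr × Rr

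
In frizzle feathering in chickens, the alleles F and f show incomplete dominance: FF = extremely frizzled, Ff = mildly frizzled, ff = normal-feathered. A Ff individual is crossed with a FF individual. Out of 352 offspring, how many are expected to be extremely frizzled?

Punnett square for Ff × FF:
Offspring genotypes: 2 FF, 2 Ff
Phenotype counts: 2 extremely frizzled, 2 mildly frizzled
extremely frizzled: 2 out of 4 → fraction 1/2
Expected count = 1/2 × 352 = 176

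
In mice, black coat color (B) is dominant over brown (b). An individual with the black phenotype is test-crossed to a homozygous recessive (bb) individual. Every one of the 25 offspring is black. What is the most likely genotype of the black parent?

Test cross: ? × bb
All offspring are black.
If the unknown parent were heterozygous (Bb), about half of 25 offspring would be brown; none are. The unknown parent is most likely homozygous dominant (BB).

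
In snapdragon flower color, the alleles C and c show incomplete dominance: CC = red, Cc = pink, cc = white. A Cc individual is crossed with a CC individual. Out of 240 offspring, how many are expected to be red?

Punnett square for Cc × CC:
Offspring genotypes: 2 CC, 2 Cc
Phenotype counts: 2 red, 2 pink
red: 2 out of 4 → fraction 1/2
Expected count = 1/2 × 240 = 120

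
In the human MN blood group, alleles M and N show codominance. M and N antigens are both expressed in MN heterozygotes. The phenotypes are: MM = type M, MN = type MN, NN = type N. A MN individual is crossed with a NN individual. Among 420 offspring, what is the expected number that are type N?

Punnett square for MN × NN:
Offspring genotypes: 2 MN, 2 NN
Phenotype counts: 2 type MN, 2 type N
type N: 2 out of 4 → fraction 1/2
Expected count = 1/2 × 420 = 210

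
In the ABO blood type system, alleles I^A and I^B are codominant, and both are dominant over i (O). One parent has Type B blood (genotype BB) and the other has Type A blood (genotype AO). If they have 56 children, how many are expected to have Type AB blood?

Cross: BB × AO
Possible offspring genotypes: 2 AB, 2 BO
Blood type counts: 2 Type AB, 2 Type B
Probability of Type AB: 2/4 = 1/2
Expected count = 1/2 × 56 = 28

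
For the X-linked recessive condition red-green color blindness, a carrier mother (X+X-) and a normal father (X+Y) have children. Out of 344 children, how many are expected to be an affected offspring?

Cross: X+X- × X+Y
Offspring: 1 X+X+, 1 X+Y, 1 X+X-, 1 X-Y
Probability of an affected offspring: 1/4
Expected count = 1/4 × 344 = 86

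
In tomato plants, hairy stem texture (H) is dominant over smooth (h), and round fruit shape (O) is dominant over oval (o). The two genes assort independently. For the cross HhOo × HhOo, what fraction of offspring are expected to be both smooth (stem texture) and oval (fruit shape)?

Dihybrid cross HhOo × HhOo — consider each gene separately:
stem texture: Hh × Hh → 1 HH, 2 Hh, 1 hh → 3 H_ : 1 hh (out of 4)
fruit shape: Oo × Oo → 1 OO, 2 Oo, 1 oo → 3 O_ : 1 oo (out of 4)
Looking for: smooth (hh) and oval (oo)
P(smooth) = 1/4, P(oval) = 1/4
P(both) = 1/4 × 1/4 = 1/16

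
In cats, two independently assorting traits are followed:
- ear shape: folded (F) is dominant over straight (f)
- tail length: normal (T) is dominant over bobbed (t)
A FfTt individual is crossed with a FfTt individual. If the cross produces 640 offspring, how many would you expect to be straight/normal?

Dihybrid cross FfTt × FfTt — consider each gene separately:
ear shape: Ff × Ff → 1 FF, 2 Ff, 1 ff → 3 F_ : 1 ff (out of 4)
tail length: Tt × Tt → 1 TT, 2 Tt, 1 tt → 3 T_ : 1 tt (out of 4)
Combine (counts out of 4 × 4 = 16): folded/normal (F_T_) = 3×3 = 9; folded/bobbed (F_tt) = 3×1 = 3; straight/normal (ffT_) = 1×3 = 3; straight/bobbed (fftt) = 1×1 = 1
Phenotype counts (out of 16): 9 folded/normal, 3 folded/bobbed, 3 straight/normal, 1 straight/bobbed
straight/normal: 3 out of 16 → fraction 3/16
Expected count = 3/16 × 640 = 120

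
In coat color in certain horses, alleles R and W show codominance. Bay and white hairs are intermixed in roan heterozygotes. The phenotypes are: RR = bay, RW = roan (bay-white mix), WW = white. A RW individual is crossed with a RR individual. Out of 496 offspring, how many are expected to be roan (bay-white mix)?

Punnett square for RW × RR:
Offspring genotypes: 2 RR, 2 RW
Phenotype counts: 2 bay, 2 roan (bay-white mix)
roan (bay-white mix): 2 out of 4 → fraction 1/2
Expected count = 1/2 × 496 = 248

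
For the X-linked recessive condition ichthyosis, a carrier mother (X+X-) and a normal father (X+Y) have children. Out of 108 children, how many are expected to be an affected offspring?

Cross: X+X- × X+Y
Offspring: 1 X+X+, 1 X+Y, 1 X+X-, 1 X-Y
Probability of an affected offspring: 1/4
Expected count = 1/4 × 108 = 27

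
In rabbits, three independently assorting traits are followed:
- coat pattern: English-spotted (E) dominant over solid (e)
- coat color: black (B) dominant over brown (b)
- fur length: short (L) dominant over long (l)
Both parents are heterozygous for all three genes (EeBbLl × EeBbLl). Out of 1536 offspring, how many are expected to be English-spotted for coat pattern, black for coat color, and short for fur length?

Trihybrid cross: EeBbLl × EeBbLl
Each trait segregates independently with a 3:1 phenotypic ratio, so each gene contributes 3/4 (dominant) or 1/4 (recessive).
Target: English-spotted (coat pattern), black (coat color), short (fur length)
Probability = product of independent per-trait probabilities
= 3/4 × 3/4 × 3/4 = 27/64
Expected count = 27/64 × 1536 = 648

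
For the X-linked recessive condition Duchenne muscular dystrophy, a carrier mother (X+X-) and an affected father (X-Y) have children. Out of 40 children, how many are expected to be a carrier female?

Cross: X+X- × X-Y
Offspring: 1 X+X-, 1 X+Y, 1 X-X-, 1 X-Y
Probability of a carrier female: 1/4
Expected count = 1/4 × 40 = 10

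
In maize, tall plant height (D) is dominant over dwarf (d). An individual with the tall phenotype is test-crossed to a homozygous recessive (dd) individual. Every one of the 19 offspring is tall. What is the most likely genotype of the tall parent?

Test cross: ? × dd
All offspring are tall.
If the unknown parent were heterozygous (Dd), about half of 19 offspring would be dwarf; none are. The unknown parent is most likely homozygous dominant (DD).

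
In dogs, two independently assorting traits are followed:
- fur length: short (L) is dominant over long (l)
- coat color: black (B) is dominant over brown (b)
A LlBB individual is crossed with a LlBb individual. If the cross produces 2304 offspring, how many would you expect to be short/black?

Dihybrid cross LlBB × LlBb — consider each gene separately:
fur length: Ll × Ll → 1 LL, 2 Ll, 1 ll → 3 L_ : 1 ll (out of 4)
coat color: BB × Bb → 2 BB, 2 Bb → 4 B_ (out of 4)
Combine (counts out of 4 × 4 = 16): short/black (L_B_) = 3×4 = 12; long/black (llB_) = 1×4 = 4
Phenotype counts (out of 16): 12 short/black, 4 long/black
short/black: 12 out of 16 → fraction 3/4
Expected count = 3/4 × 2304 = 1728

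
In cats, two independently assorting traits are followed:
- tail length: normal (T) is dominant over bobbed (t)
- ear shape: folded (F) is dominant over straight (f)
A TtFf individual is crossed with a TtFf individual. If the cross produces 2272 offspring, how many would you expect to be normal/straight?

Dihybrid cross TtFf × TtFf — consider each gene separately:
tail length: Tt × Tt → 1 TT, 2 Tt, 1 tt → 3 T_ : 1 tt (out of 4)
ear shape: Ff × Ff → 1 FF, 2 Ff, 1 ff → 3 F_ : 1 ff (out of 4)
Combine (counts out of 4 × 4 = 16): normal/folded (T_F_) = 3×3 = 9; normal/straight (T_ff) = 3×1 = 3; bobbed/folded (ttF_) = 1×3 = 3; bobbed/straight (ttff) = 1×1 = 1
Phenotype counts (out of 16): 9 normal/folded, 3 normal/straight, 3 bobbed/folded, 1 bobbed/straight
normal/straight: 3 out of 16 → fraction 3/16
Expected count = 3/16 × 2272 = 426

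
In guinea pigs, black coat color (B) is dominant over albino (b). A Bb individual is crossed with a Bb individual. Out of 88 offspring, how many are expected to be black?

Punnett square for Bb × Bb:
Offspring genotypes: 1 BB, 2 Bb, 1 bb
black: 3, albino: 1
black: 3 out of 4 → fraction 3/4
Expected count = 3/4 × 88 = 66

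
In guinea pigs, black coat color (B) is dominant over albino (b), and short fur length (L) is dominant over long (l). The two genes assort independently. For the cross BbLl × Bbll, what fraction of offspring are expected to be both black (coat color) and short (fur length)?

Dihybrid cross BbLl × Bbll — consider each gene separately:
coat color: Bb × Bb → 1 BB, 2 Bb, 1 bb → 3 B_ : 1 bb (out of 4)
fur length: Ll × ll → 2 Ll, 2 ll → 2 L_ : 2 ll (out of 4)
Looking for: black (B_) and short (L_)
P(black) = 3/4, P(short) = 2/4
P(both) = 3/4 × 2/4 = 6/16 = 3/8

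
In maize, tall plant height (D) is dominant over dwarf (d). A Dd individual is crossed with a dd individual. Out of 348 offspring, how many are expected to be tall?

Punnett square for Dd × dd:
Offspring genotypes: 2 Dd, 2 dd
tall: 2, dwarf: 2
tall: 2 out of 4 → fraction 1/2
Expected count = 1/2 × 348 = 174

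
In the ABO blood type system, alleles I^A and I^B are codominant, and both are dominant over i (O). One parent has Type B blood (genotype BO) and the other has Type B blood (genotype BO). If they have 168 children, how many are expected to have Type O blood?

Cross: BO × BO
Possible offspring genotypes: 1 BB, 2 BO, 1 OO
Blood type counts: 3 Type B, 1 Type O
Probability of Type O: 1/4
Expected count = 1/4 × 168 = 42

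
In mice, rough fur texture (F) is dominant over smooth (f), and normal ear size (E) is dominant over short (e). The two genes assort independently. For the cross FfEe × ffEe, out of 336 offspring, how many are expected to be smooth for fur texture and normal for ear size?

Dihybrid cross FfEe × ffEe — consider each gene separately:
fur texture: Ff × ff → 2 Ff, 2 ff → 2 F_ : 2 ff (out of 4)
ear size: Ee × Ee → 1 EE, 2 Ee, 1 ee → 3 E_ : 1 ee (out of 4)
Looking for: smooth (ff) and normal (E_)
P(smooth) = 2/4, P(normal) = 3/4
P(both) = 2/4 × 3/4 = 6/16 = 3/8
Expected count = 3/8 × 336 = 126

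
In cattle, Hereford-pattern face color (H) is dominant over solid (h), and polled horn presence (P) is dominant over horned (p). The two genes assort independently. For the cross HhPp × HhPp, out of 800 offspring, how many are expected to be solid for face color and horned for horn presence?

Dihybrid cross HhPp × HhPp — consider each gene separately:
face color: Hh × Hh → 1 HH, 2 Hh, 1 hh → 3 H_ : 1 hh (out of 4)
horn presence: Pp × Pp → 1 PP, 2 Pp, 1 pp → 3 P_ : 1 pp (out of 4)
Looking for: solid (hh) and horned (pp)
P(solid) = 1/4, P(horned) = 1/4
P(both) = 1/4 × 1/4 = 1/16
Expected count = 1/16 × 800 = 50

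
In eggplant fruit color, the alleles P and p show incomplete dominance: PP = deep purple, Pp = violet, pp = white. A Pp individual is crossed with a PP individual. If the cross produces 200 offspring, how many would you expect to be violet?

Punnett square for Pp × PP:
Offspring genotypes: 2 PP, 2 Pp
Phenotype counts: 2 deep purple, 2 violet
violet: 2 out of 4 → fraction 1/2
Expected count = 1/2 × 200 = 100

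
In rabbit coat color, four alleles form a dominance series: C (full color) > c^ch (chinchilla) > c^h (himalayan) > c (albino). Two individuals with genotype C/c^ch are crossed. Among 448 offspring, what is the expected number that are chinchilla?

Cross: C/c^ch × C/c^ch
Allele dominance: C > c^ch > c^h > c
Offspring genotypes: 1 C/C, 2 C/c^ch, 1 c^ch/c^ch
Phenotype counts: 3 full color, 1 chinchilla
chinchilla: 1 out of 4 → fraction 1/4
Expected count = 1/4 × 448 = 112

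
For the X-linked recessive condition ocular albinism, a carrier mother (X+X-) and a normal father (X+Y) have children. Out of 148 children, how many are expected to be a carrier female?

Cross: X+X- × X+Y
Offspring: 1 X+X+, 1 X+Y, 1 X+X-, 1 X-Y
Probability of a carrier female: 1/4
Expected count = 1/4 × 148 = 37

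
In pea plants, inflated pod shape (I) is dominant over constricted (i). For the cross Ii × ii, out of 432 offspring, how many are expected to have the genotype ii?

Punnett square for Ii × ii:
Offspring genotypes: 2 Ii, 2 ii
Total offspring: 4
Count with target: 2
Probability: 2/4 = 1/2
Expected count = 1/2 × 432 = 216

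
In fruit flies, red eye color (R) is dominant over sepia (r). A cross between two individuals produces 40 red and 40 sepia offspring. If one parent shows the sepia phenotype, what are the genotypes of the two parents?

Observed offspring: 40 red, 40 sepia
The observed ratio simplifies to 1:1. One parent shows sepia, so its genotype must be rr. A 1:1 offspring split requires the other parent to be heterozygous (Rr).
Parent genotypes: rr × Rr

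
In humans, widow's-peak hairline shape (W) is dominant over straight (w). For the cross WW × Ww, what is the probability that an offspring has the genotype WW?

Punnett square for WW × Ww:
Offspring genotypes: 2 WW, 2 Ww
Total offspring: 4
Count with target: 2
Probability: 2/4 = 1/2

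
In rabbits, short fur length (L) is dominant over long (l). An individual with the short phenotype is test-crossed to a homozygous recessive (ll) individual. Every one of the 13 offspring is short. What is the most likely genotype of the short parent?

Test cross: ? × ll
All offspring are short.
If the unknown parent were heterozygous (Ll), about half of 13 offspring would be long; none are. The unknown parent is most likely homozygous dominant (LL).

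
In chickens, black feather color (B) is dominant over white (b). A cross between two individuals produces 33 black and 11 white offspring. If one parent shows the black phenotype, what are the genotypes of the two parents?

Observed offspring: 33 black, 11 white
The observed ratio simplifies to 3:1. White (bb) offspring appear, so each parent must contribute one b allele. The parent stated to show black carries B, so it is Bb. The other parent is then either Bb or bb: Bb × bb would give a 1:1 split, whereas Bb × Bb gives 3:1 — matching the data. So both parents are heterozygous (Bb × Bb).
Parent genotypes: Bb × Bb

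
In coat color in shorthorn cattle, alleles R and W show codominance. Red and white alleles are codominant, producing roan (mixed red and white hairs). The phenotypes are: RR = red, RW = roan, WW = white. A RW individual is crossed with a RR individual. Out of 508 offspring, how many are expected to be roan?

Punnett square for RW × RR:
Offspring genotypes: 2 RR, 2 RW
Phenotype counts: 2 red, 2 roan
roan: 2 out of 4 → fraction 1/2
Expected count = 1/2 × 508 = 254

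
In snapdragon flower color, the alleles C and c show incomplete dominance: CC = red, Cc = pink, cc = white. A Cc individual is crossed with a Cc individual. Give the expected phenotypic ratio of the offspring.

Punnett square for Cc × Cc:
Offspring genotypes: 1 CC, 2 Cc, 1 cc
Phenotype counts: 1 red, 2 pink, 1 white
Ratio: 1 red : 2 pink : 1 white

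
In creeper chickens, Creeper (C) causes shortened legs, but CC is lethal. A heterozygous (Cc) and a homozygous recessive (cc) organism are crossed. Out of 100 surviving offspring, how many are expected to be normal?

Cross: Cc × cc
Punnett square offspring (before lethality): 2 Cc, 2 cc
No CC offspring are produced in this cross.
normal: 2 out of 4 → fraction 1/2
Expected count = 1/2 × 100 = 50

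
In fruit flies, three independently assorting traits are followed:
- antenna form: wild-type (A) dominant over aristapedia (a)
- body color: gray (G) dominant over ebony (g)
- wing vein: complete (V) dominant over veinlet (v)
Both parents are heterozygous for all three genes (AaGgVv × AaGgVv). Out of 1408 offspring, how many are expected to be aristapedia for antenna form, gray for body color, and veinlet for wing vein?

Trihybrid cross: AaGgVv × AaGgVv
Each trait segregates independently with a 3:1 phenotypic ratio, so each gene contributes 3/4 (dominant) or 1/4 (recessive).
Target: aristapedia (antenna form), gray (body color), veinlet (wing vein)
Probability = product of independent per-trait probabilities
= 1/4 × 3/4 × 1/4 = 3/64
Expected count = 3/64 × 1408 = 66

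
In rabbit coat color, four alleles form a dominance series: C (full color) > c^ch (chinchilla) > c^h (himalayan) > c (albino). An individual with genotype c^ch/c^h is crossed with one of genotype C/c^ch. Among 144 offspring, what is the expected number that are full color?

Cross: c^ch/c^h × C/c^ch
Allele dominance: C > c^ch > c^h > c
Offspring genotypes: 1 C/c^ch, 1 c^ch/c^ch, 1 C/c^h, 1 c^ch/c^h
Phenotype counts: 2 full color, 2 chinchilla
full color: 2 out of 4 → fraction 1/2
Expected count = 1/2 × 144 = 72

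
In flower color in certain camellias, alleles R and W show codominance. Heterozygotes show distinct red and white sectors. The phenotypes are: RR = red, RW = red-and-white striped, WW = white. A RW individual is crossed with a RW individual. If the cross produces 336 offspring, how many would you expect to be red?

Punnett square for RW × RW:
Offspring genotypes: 1 RR, 2 RW, 1 WW
Phenotype counts: 1 red, 2 red-and-white striped, 1 white
red: 1 out of 4 → fraction 1/4
Expected count = 1/4 × 336 = 84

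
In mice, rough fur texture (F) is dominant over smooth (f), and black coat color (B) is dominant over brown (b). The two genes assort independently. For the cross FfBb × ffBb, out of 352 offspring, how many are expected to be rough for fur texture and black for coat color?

Dihybrid cross FfBb × ffBb — consider each gene separately:
fur texture: Ff × ff → 2 Ff, 2 ff → 2 F_ : 2 ff (out of 4)
coat color: Bb × Bb → 1 BB, 2 Bb, 1 bb → 3 B_ : 1 bb (out of 4)
Looking for: rough (F_) and black (B_)
P(rough) = 2/4, P(black) = 3/4
P(both) = 2/4 × 3/4 = 6/16 = 3/8
Expected count = 3/8 × 352 = 132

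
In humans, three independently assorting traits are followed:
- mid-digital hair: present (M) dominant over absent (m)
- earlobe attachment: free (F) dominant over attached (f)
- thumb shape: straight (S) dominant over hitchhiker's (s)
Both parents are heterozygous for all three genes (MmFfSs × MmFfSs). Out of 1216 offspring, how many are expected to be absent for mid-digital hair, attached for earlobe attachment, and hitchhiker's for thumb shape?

Trihybrid cross: MmFfSs × MmFfSs
Each trait segregates independently with a 3:1 phenotypic ratio, so each gene contributes 3/4 (dominant) or 1/4 (recessive).
Target: absent (mid-digital hair), attached (earlobe attachment), hitchhiker's (thumb shape)
Probability = product of independent per-trait probabilities
= 1/4 × 1/4 × 1/4 = 1/64
Expected count = 1/64 × 1216 = 19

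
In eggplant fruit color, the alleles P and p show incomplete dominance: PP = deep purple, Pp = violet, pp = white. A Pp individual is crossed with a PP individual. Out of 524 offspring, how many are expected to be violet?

Punnett square for Pp × PP:
Offspring genotypes: 2 PP, 2 Pp
Phenotype counts: 2 deep purple, 2 violet
violet: 2 out of 4 → fraction 1/2
Expected count = 1/2 × 524 = 262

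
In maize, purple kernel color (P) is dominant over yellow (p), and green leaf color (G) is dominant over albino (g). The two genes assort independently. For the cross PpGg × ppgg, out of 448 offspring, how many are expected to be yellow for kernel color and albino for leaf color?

Dihybrid cross PpGg × ppgg — consider each gene separately:
kernel color: Pp × pp → 2 Pp, 2 pp → 2 P_ : 2 pp (out of 4)
leaf color: Gg × gg → 2 Gg, 2 gg → 2 G_ : 2 gg (out of 4)
Looking for: yellow (pp) and albino (gg)
P(yellow) = 2/4, P(albino) = 2/4
P(both) = 2/4 × 2/4 = 4/16 = 1/4
Expected count = 1/4 × 448 = 112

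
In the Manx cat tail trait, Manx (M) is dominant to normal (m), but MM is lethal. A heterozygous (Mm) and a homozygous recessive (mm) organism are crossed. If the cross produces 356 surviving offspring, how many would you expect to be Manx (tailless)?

Cross: Mm × mm
Punnett square offspring (before lethality): 2 Mm, 2 mm
No MM offspring are produced in this cross.
Manx (tailless): 2 out of 4 → fraction 1/2
Expected count = 1/2 × 356 = 178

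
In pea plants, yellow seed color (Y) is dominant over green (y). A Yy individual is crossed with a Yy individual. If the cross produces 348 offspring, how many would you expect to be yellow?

Punnett square for Yy × Yy:
Offspring genotypes: 1 YY, 2 Yy, 1 yy
yellow: 3, green: 1
yellow: 3 out of 4 → fraction 3/4
Expected count = 3/4 × 348 = 261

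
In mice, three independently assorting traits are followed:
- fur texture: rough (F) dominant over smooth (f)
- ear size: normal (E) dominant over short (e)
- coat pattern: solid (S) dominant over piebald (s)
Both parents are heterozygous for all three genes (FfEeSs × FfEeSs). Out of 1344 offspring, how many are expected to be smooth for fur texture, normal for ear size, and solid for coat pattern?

Trihybrid cross: FfEeSs × FfEeSs
Each trait segregates independently with a 3:1 phenotypic ratio, so each gene contributes 3/4 (dominant) or 1/4 (recessive).
Target: smooth (fur texture), normal (ear size), solid (coat pattern)
Probability = product of independent per-trait probabilities
= 1/4 × 3/4 × 3/4 = 9/64
Expected count = 9/64 × 1344 = 189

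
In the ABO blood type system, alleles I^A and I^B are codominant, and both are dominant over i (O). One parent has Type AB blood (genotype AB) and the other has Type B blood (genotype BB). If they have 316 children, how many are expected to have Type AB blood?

Cross: AB × BB
Possible offspring genotypes: 2 AB, 2 BB
Blood type counts: 2 Type AB, 2 Type B
Probability of Type AB: 2/4 = 1/2
Expected count = 1/2 × 316 = 158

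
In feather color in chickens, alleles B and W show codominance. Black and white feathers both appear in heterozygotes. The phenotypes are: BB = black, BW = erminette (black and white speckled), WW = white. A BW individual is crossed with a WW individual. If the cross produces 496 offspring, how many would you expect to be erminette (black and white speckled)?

Punnett square for BW × WW:
Offspring genotypes: 2 BW, 2 WW
Phenotype counts: 2 erminette (black and white speckled), 2 white
erminette (black and white speckled): 2 out of 4 → fraction 1/2
Expected count = 1/2 × 496 = 248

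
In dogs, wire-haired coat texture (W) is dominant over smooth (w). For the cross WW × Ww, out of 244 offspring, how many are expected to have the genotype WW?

Punnett square for WW × Ww:
Offspring genotypes: 2 WW, 2 Ww
Total offspring: 4
Count with target: 2
Probability: 2/4 = 1/2
Expected count = 1/2 × 244 = 122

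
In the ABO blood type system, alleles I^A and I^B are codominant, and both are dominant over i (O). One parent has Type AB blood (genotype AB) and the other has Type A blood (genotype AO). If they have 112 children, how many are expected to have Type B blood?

Cross: AB × AO
Possible offspring genotypes: 1 AA, 1 AO, 1 AB, 1 BO
Blood type counts: 2 Type A, 1 Type AB, 1 Type B
Probability of Type B: 1/4
Expected count = 1/4 × 112 = 28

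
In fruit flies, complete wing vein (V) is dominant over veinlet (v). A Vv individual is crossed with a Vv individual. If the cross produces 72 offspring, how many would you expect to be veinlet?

Punnett square for Vv × Vv:
Offspring genotypes: 1 VV, 2 Vv, 1 vv
complete: 3, veinlet: 1
veinlet: 1 out of 4 → fraction 1/4
Expected count = 1/4 × 72 = 18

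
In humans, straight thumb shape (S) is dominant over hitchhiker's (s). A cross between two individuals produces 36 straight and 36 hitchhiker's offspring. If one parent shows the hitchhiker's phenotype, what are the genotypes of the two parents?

Observed offspring: 36 straight, 36 hitchhiker's
The observed ratio simplifies to 1:1. One parent shows hitchhiker's, so its genotype must be ss. A 1:1 offspring split requires the other parent to be heterozygous (Ss).
Parent genotypes: ss × Ss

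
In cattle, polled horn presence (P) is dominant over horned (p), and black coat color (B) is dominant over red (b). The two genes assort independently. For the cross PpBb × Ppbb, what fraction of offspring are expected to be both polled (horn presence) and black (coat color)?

Dihybrid cross PpBb × Ppbb — consider each gene separately:
horn presence: Pp × Pp → 1 PP, 2 Pp, 1 pp → 3 P_ : 1 pp (out of 4)
coat color: Bb × bb → 2 Bb, 2 bb → 2 B_ : 2 bb (out of 4)
Looking for: polled (P_) and black (B_)
P(polled) = 3/4, P(black) = 2/4
P(both) = 3/4 × 2/4 = 6/16 = 3/8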